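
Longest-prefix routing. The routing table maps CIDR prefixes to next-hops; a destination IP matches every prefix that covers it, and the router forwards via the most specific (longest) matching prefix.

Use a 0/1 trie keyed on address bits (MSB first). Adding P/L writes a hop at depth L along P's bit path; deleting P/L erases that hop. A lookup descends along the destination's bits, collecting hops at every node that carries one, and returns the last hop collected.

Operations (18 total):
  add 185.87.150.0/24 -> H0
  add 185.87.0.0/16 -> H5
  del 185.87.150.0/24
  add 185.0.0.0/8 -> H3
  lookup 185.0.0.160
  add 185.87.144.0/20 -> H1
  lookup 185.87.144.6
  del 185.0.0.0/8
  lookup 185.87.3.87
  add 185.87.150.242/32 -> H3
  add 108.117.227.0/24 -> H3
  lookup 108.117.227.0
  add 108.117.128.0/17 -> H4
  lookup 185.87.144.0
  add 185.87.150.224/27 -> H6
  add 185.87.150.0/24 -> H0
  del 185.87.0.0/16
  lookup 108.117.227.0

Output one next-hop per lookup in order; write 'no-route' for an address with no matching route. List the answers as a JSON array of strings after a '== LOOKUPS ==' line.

Process each operation:
  add 185.87.150.0/24 -> H0 at depth 24
  add 185.87.0.0/16 -> H5 at depth 16
  del 185.87.150.0/24 (clear depth 24)
  add 185.0.0.0/8 -> H3 at depth 8
  lookup 185.0.0.160: bits 101110010 walk d0:-→d1:-→d2:-→d3:-→d4:-→d5:-→d6:-→d7:-→d8:H3→d9:- -> H3
  add 185.87.144.0/20 -> H1 at depth 20
  lookup 185.87.144.6: bits 101110010101011110010 walk d0:-→d1:-→d2:-→d3:-→d4:-→d5:-→d6:-→d7:-→d8:H3→d9:-→d10:-→d11:-→d12:-→d13:-→d14:-→d15:-→d16:H5→d17:-→d18:-→d19:-→d20:H1→d21:- -> H1
  del 185.0.0.0/8 (clear depth 8)
  lookup 185.87.3.87: bits 1011100101010111 walk d0:-→d1:-→d2:-→d3:-→d4:-→d5:-→d6:-→d7:-→d8:-→d9:-→d10:-→d11:-→d12:-→d13:-→d14:-→d15:-→d16:H5 -> H5
  add 185.87.150.242/32 -> H3 at depth 32
  add 108.117.227.0/24 -> H3 at depth 24
  lookup 108.117.227.0: bits 011011000111010111100011 walk d0:-→d1:-→d2:-→d3:-→d4:-→d5:-→d6:-→d7:-→d8:-→d9:-→d10:-→d11:-→d12:-→d13:-→d14:-→d15:-→d16:-→d17:-→d18:-→d19:-→d20:-→d21:-→d22:-→d23:-→d24:H3 -> H3
  add 108.117.128.0/17 -> H4 at depth 17
  lookup 185.87.144.0: bits 101110010101011110010 walk d0:-→d1:-→d2:-→d3:-→d4:-→d5:-→d6:-→d7:-→d8:-→d9:-→d10:-→d11:-→d12:-→d13:-→d14:-→d15:-→d16:H5→d17:-→d18:-→d19:-→d20:H1→d21:- -> H1
  add 185.87.150.224/27 -> H6 at depth 27
  add 185.87.150.0/24 -> H0 at depth 24
  del 185.87.0.0/16 (clear depth 16)
  lookup 108.117.227.0: bits 011011000111010111100011 walk d0:-→d1:-→d2:-→d3:-→d4:-→d5:-→d6:-→d7:-→d8:-→d9:-→d10:-→d11:-→d12:-→d13:-→d14:-→d15:-→d16:-→d17:H4→d18:-→d19:-→d20:-→d21:-→d22:-→d23:-→d24:H3 -> H3

== LOOKUPS ==
["H3","H1","H5","H3","H1","H3"]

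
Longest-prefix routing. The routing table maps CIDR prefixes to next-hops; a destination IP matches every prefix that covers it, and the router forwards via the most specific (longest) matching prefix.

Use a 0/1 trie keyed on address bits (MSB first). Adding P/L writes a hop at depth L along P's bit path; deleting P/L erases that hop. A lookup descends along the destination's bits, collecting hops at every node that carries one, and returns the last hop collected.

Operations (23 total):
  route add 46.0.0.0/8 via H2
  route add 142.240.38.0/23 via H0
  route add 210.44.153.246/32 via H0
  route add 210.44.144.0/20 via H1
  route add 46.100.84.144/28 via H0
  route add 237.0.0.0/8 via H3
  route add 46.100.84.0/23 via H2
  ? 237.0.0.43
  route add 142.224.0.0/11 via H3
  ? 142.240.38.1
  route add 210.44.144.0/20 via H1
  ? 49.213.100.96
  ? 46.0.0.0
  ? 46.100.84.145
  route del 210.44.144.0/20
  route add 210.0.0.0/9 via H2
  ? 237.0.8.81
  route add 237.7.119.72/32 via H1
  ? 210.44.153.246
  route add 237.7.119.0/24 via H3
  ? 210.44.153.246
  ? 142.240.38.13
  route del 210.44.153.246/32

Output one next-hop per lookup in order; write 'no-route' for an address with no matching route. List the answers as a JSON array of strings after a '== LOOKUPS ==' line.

Process each operation:
  add 46.0.0.0/8 -> H2 at depth 8
  add 142.240.38.0/23 -> H0 at depth 23
  add 210.44.153.246/32 -> H0 at depth 32
  add 210.44.144.0/20 -> H1 at depth 20
  add 46.100.84.144/28 -> H0 at depth 28
  add 237.0.0.0/8 -> H3 at depth 8
  add 46.100.84.0/23 -> H2 at depth 23
  lookup 237.0.0.43: bits 11101101 walk d0:-→d1:-→d2:-→d3:-→d4:-→d5:-→d6:-→d7:-→d8:H3 -> H3
  add 142.224.0.0/11 -> H3 at depth 11
  lookup 142.240.38.1: bits 10001110111100000010011 walk d0:-→d1:-→d2:-→d3:-→d4:-→d5:-→d6:-→d7:-→d8:-→d9:-→d10:-→d11:H3→d12:-→d13:-→d14:-→d15:-→d16:-→d17:-→d18:-→d19:-→d20:-→d21:-→d22:-→d23:H0 -> H0
  add 210.44.144.0/20 -> H1 at depth 20
  lookup 49.213.100.96: bits 001 walk d0:-→d1:-→d2:-→d3:- -> no-route
  lookup 46.0.0.0: bits 001011100 walk d0:-→d1:-→d2:-→d3:-→d4:-→d5:-→d6:-→d7:-→d8:H2→d9:- -> H2
  lookup 46.100.84.145: bits 0010111001100100010101001001 walk d0:-→d1:-→d2:-→d3:-→d4:-→d5:-→d6:-→d7:-→d8:H2→d9:-→d10:-→d11:-→d12:-→d13:-→d14:-→d15:-→d16:-→d17:-→d18:-→d19:-→d20:-→d21:-→d22:-→d23:H2→d24:-→d25:-→d26:-→d27:-→d28:H0 -> H0
  del 210.44.144.0/20 (clear depth 20)
  add 210.0.0.0/9 -> H2 at depth 9
  lookup 237.0.8.81: bits 11101101 walk d0:-→d1:-→d2:-→d3:-→d4:-→d5:-→d6:-→d7:-→d8:H3 -> H3
  add 237.7.119.72/32 -> H1 at depth 32
  lookup 210.44.153.246: bits 11010010001011001001100111110110 walk d0:-→d1:-→d2:-→d3:-→d4:-→d5:-→d6:-→d7:-→d8:-→d9:H2→d10:-→d11:-→d12:-→d13:-→d14:-→d15:-→d16:-→d17:-→d18:-→d19:-→d20:-→d21:-→d22:-→d23:-→d24:-→d25:-→d26:-→d27:-→d28:-→d29:-→d30:-→d31:-→d32:H0 -> H0
  add 237.7.119.0/24 -> H3 at depth 24
  lookup 210.44.153.246: bits 11010010001011001001100111110110 walk d0:-→d1:-→d2:-→d3:-→d4:-→d5:-→d6:-→d7:-→d8:-→d9:H2→d10:-→d11:-→d12:-→d13:-→d14:-→d15:-→d16:-→d17:-→d18:-→d19:-→d20:-→d21:-→d22:-→d23:-→d24:-→d25:-→d26:-→d27:-→d28:-→d29:-→d30:-→d31:-→d32:H0 -> H0
  lookup 142.240.38.13: bits 10001110111100000010011 walk d0:-→d1:-→d2:-→d3:-→d4:-→d5:-→d6:-→d7:-→d8:-→d9:-→d10:-→d11:H3→d12:-→d13:-→d14:-→d15:-→d16:-→d17:-→d18:-→d19:-→d20:-→d21:-→d22:-→d23:H0 -> H0
  del 210.44.153.246/32 (clear depth 32)

== LOOKUPS ==
["H3","H0","no-route","H2","H0","H3","H0","H0","H0"]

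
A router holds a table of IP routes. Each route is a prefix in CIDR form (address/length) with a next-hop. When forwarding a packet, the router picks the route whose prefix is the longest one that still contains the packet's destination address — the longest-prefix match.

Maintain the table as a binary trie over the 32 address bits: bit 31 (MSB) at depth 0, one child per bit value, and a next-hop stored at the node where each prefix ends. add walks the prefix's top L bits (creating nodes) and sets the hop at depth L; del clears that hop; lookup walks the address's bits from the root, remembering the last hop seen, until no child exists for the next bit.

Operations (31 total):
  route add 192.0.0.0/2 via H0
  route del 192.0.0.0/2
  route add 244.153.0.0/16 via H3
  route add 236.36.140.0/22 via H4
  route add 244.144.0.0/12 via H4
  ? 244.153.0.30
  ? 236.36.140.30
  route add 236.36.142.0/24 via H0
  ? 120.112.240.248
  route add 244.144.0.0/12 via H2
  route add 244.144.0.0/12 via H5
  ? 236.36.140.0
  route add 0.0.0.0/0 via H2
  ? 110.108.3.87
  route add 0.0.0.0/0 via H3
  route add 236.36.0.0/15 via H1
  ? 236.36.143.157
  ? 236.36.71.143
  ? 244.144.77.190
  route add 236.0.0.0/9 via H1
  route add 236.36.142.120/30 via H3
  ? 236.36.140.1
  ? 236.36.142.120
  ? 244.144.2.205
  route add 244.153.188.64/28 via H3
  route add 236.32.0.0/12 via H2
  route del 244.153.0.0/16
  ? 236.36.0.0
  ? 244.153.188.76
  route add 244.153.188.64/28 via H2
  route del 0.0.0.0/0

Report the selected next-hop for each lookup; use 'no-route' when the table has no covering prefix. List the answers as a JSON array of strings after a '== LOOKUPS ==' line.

Apply in order:
  add 192.0.0.0/2 -> H0 at depth 2
  - 192.0.0.0/2 clear@2
  add 244.153.0.0/16 -> H3 at depth 16
  add 236.36.140.0/22 -> H4 at depth 22
  add 244.144.0.0/12 -> H4 at depth 12
  lookup 244.153.0.30: bits 1111010010011001 walk d0:-→d1:-→d2:-→d3:-→d4:-→d5:-→d6:-→d7:-→d8:-→d9:-→d10:-→d11:-→d12:H4→d13:-→d14:-→d15:-→d16:H3 -> H3
  lookup 236.36.140.30: bits 1110110000100100100011 walk d0:-→d1:-→d2:-→d3:-→d4:-→d5:-→d6:-→d7:-→d8:-→d9:-→d10:-→d11:-→d12:-→d13:-→d14:-→d15:-→d16:-→d17:-→d18:-→d19:-→d20:-→d21:-→d22:H4 -> H4
  add 236.36.142.0/24 -> H0 at depth 24
  lookup 120.112.240.248: bits ε walk d0:- -> no-route
  add 244.144.0.0/12 -> H2 at depth 12
  add 244.144.0.0/12 -> H5 at depth 12
  lookup 236.36.140.0: bits 1110110000100100100011 walk d0:-→d1:-→d2:-→d3:-→d4:-→d5:-→d6:-→d7:-→d8:-→d9:-→d10:-→d11:-→d12:-→d13:-→d14:-→d15:-→d16:-→d17:-→d18:-→d19:-→d20:-→d21:-→d22:H4 -> H4
  add 0.0.0.0/0 -> H2 at depth 0
  lookup 110.108.3.87: bits ε walk d0:H2 -> H2
  add 0.0.0.0/0 -> H3 at depth 0
  add 236.36.0.0/15 -> H1 at depth 15
  lookup 236.36.143.157: bits 11101100001001001000111 walk d0:H3→d1:-→d2:-→d3:-→d4:-→d5:-→d6:-→d7:-→d8:-→d9:-→d10:-→d11:-→d12:-→d13:-→d14:-→d15:H1→d16:-→d17:-→d18:-→d19:-→d20:-→d21:-→d22:H4→d23:- -> H4
  lookup 236.36.71.143: bits 1110110000100100 walk d0:H3→d1:-→d2:-→d3:-→d4:-→d5:-→d6:-→d7:-→d8:-→d9:-→d10:-→d11:-→d12:-→d13:-→d14:-→d15:H1→d16:- -> H1
  lookup 244.144.77.190: bits 111101001001 walk d0:H3→d1:-→d2:-→d3:-→d4:-→d5:-→d6:-→d7:-→d8:-→d9:-→d10:-→d11:-→d12:H5 -> H5
  add 236.0.0.0/9 -> H1 at depth 9
  add 236.36.142.120/30 -> H3 at depth 30
  lookup 236.36.140.1: bits 1110110000100100100011 walk d0:H3→d1:-→d2:-→d3:-→d4:-→d5:-→d6:-→d7:-→d8:-→d9:H1→d10:-→d11:-→d12:-→d13:-→d14:-→d15:H1→d16:-→d17:-→d18:-→d19:-→d20:-→d21:-→d22:H4 -> H4
  lookup 236.36.142.120: bits 111011000010010010001110011110 walk d0:H3→d1:-→d2:-→d3:-→d4:-→d5:-→d6:-→d7:-→d8:-→d9:H1→d10:-→d11:-→d12:-→d13:-→d14:-→d15:H1→d16:-→d17:-→d18:-→d19:-→d20:-→d21:-→d22:H4→d23:-→d24:H0→d25:-→d26:-→d27:-→d28:-→d29:-→d30:H3 -> H3
  lookup 244.144.2.205: bits 111101001001 walk d0:H3→d1:-→d2:-→d3:-→d4:-→d5:-→d6:-→d7:-→d8:-→d9:-→d10:-→d11:-→d12:H5 -> H5
  add 244.153.188.64/28 -> H3 at depth 28
  add 236.32.0.0/12 -> H2 at depth 12
  - 244.153.0.0/16 clear@16
  lookup 236.36.0.0: bits 1110110000100100 walk d0:H3→d1:-→d2:-→d3:-→d4:-→d5:-→d6:-→d7:-→d8:-→d9:H1→d10:-→d11:-→d12:H2→d13:-→d14:-→d15:H1→d16:- -> H1
  lookup 244.153.188.76: bits 1111010010011001101111000100 walk d0:H3→d1:-→d2:-→d3:-→d4:-→d5:-→d6:-→d7:-→d8:-→d9:-→d10:-→d11:-→d12:H5→d13:-→d14:-→d15:-→d16:-→d17:-→d18:-→d19:-→d20:-→d21:-→d22:-→d23:-→d24:-→d25:-→d26:-→d27:-→d28:H3 -> H3
  add 244.153.188.64/28 -> H2 at depth 28
  - 0.0.0.0/0 clear@0

== LOOKUPS ==
["H3","H4","no-route","H4","H2","H4","H1","H5","H4","H3","H5","H1","H3"]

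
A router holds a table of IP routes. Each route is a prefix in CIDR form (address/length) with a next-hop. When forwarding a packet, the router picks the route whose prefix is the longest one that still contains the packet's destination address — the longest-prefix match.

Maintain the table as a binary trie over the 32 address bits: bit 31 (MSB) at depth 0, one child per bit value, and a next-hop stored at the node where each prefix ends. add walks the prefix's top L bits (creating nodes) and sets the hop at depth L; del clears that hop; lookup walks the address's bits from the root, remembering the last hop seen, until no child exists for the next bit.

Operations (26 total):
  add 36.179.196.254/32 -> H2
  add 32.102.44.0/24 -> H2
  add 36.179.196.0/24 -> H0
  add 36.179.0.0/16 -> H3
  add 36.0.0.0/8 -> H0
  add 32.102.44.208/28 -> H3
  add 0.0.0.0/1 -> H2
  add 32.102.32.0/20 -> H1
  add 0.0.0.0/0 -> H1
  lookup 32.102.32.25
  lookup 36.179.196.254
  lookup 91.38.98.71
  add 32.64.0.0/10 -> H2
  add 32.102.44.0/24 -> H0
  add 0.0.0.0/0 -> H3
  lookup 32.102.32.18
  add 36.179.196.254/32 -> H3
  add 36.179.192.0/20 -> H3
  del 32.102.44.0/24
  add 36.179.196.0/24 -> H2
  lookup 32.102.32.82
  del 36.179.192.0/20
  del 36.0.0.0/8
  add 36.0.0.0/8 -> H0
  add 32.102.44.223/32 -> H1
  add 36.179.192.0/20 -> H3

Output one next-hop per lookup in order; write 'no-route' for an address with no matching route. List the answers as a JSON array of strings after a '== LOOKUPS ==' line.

Process each operation:
  + 36.179.196.254/32 (H2) depth=32
  + 32.102.44.0/24 (H2) depth=24
  + 36.179.196.0/24 (H0) depth=24
  + 36.179.0.0/16 (H3) depth=16
  + 36.0.0.0/8 (H0) depth=8
  + 32.102.44.208/28 (H3) depth=28
  + 0.0.0.0/1 (H2) depth=1
  + 32.102.32.0/20 (H1) depth=20
  + 0.0.0.0/0 (H1) depth=0
  ? 32.102.32.25  path d0:H1→d1:H2→d2:-→d3:-→d4:-→d5:-→d6:-→d7:-→d8:-→d9:-→d10:-→d11:-→d12:-→d13:-→d14:-→d15:-→d16:-→d17:-→d18:-→d19:-→d20:H1  best=H1
  ? 36.179.196.254  path d0:H1→d1:H2→d2:-→d3:-→d4:-→d5:-→d6:-→d7:-→d8:H0→d9:-→d10:-→d11:-→d12:-→d13:-→d14:-→d15:-→d16:H3→d17:-→d18:-→d19:-→d20:-→d21:-→d22:-→d23:-→d24:H0→d25:-→d26:-→d27:-→d28:-→d29:-→d30:-→d31:-→d32:H2  best=H2
  ? 91.38.98.71  path d0:H1→d1:H2  best=H2
  + 32.64.0.0/10 (H2) depth=10
  + 32.102.44.0/24 (H0) depth=24
  + 0.0.0.0/0 (H3) depth=0
  ? 32.102.32.18  path d0:H3→d1:H2→d2:-→d3:-→d4:-→d5:-→d6:-→d7:-→d8:-→d9:-→d10:H2→d11:-→d12:-→d13:-→d14:-→d15:-→d16:-→d17:-→d18:-→d19:-→d20:H1  best=H1
  + 36.179.196.254/32 (H3) depth=32
  + 36.179.192.0/20 (H3) depth=20
  - 32.102.44.0/24 clear@24
  + 36.179.196.0/24 (H2) depth=24
  ? 32.102.32.82  path d0:H3→d1:H2→d2:-→d3:-→d4:-→d5:-→d6:-→d7:-→d8:-→d9:-→d10:H2→d11:-→d12:-→d13:-→d14:-→d15:-→d16:-→d17:-→d18:-→d19:-→d20:H1  best=H1
  - 36.179.192.0/20 clear@20
  - 36.0.0.0/8 clear@8
  + 36.0.0.0/8 (H0) depth=8
  + 32.102.44.223/32 (H1) depth=32
  + 36.179.192.0/20 (H3) depth=20

== LOOKUPS ==
["H1","H2","H2","H1","H1"]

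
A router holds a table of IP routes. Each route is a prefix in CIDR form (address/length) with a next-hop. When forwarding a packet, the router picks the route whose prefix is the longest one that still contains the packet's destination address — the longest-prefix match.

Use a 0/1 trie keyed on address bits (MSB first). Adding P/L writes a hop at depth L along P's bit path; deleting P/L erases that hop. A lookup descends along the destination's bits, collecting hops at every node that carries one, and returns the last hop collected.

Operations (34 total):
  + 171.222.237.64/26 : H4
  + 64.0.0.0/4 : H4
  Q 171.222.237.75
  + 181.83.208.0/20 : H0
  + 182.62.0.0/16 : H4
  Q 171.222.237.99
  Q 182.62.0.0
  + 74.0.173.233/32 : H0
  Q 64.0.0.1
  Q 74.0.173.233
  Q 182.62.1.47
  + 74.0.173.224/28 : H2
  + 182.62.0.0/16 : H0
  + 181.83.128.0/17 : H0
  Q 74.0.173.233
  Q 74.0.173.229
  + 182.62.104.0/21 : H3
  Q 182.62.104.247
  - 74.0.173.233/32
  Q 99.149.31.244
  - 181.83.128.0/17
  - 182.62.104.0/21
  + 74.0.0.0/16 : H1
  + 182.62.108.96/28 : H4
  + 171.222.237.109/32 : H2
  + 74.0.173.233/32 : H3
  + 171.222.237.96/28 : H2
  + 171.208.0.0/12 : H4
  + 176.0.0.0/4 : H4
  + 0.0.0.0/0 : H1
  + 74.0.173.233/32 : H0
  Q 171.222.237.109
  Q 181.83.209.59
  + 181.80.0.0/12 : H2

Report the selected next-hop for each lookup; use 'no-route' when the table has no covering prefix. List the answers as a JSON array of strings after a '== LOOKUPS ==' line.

Apply in order:
  add 171.222.237.64/26 -> H4 at depth 26
  add 64.0.0.0/4 -> H4 at depth 4
  lookup 171.222.237.75: bits 10101011110111101110110101 walk d0:-→d1:-→d2:-→d3:-→d4:-→d5:-→d6:-→d7:-→d8:-→d9:-→d10:-→d11:-→d12:-→d13:-→d14:-→d15:-→d16:-→d17:-→d18:-→d19:-→d20:-→d21:-→d22:-→d23:-→d24:-→d25:-→d26:H4 -> H4
  add 181.83.208.0/20 -> H0 at depth 20
  add 182.62.0.0/16 -> H4 at depth 16
  lookup 171.222.237.99: bits 10101011110111101110110101 walk d0:-→d1:-→d2:-→d3:-→d4:-→d5:-→d6:-→d7:-→d8:-→d9:-→d10:-→d11:-→d12:-→d13:-→d14:-→d15:-→d16:-→d17:-→d18:-→d19:-→d20:-→d21:-→d22:-→d23:-→d24:-→d25:-→d26:H4 -> H4
  lookup 182.62.0.0: bits 1011011000111110 walk d0:-→d1:-→d2:-→d3:-→d4:-→d5:-→d6:-→d7:-→d8:-→d9:-→d10:-→d11:-→d12:-→d13:-→d14:-→d15:-→d16:H4 -> H4
  add 74.0.173.233/32 -> H0 at depth 32
  lookup 64.0.0.1: bits 0100 walk d0:-→d1:-→d2:-→d3:-→d4:H4 -> H4
  lookup 74.0.173.233: bits 01001010000000001010110111101001 walk d0:-→d1:-→d2:-→d3:-→d4:H4→d5:-→d6:-→d7:-→d8:-→d9:-→d10:-→d11:-→d12:-→d13:-→d14:-→d15:-→d16:-→d17:-→d18:-→d19:-→d20:-→d21:-→d22:-→d23:-→d24:-→d25:-→d26:-→d27:-→d28:-→d29:-→d30:-→d31:-→d32:H0 -> H0
  lookup 182.62.1.47: bits 1011011000111110 walk d0:-→d1:-→d2:-→d3:-→d4:-→d5:-→d6:-→d7:-→d8:-→d9:-→d10:-→d11:-→d12:-→d13:-→d14:-→d15:-→d16:H4 -> H4
  add 74.0.173.224/28 -> H2 at depth 28
  add 182.62.0.0/16 -> H0 at depth 16
  add 181.83.128.0/17 -> H0 at depth 17
  lookup 74.0.173.233: bits 01001010000000001010110111101001 walk d0:-→d1:-→d2:-→d3:-→d4:H4→d5:-→d6:-→d7:-→d8:-→d9:-→d10:-→d11:-→d12:-→d13:-→d14:-→d15:-→d16:-→d17:-→d18:-→d19:-→d20:-→d21:-→d22:-→d23:-→d24:-→d25:-→d26:-→d27:-→d28:H2→d29:-→d30:-→d31:-→d32:H0 -> H0
  lookup 74.0.173.229: bits 0100101000000000101011011110 walk d0:-→d1:-→d2:-→d3:-→d4:H4→d5:-→d6:-→d7:-→d8:-→d9:-→d10:-→d11:-→d12:-→d13:-→d14:-→d15:-→d16:-→d17:-→d18:-→d19:-→d20:-→d21:-→d22:-→d23:-→d24:-→d25:-→d26:-→d27:-→d28:H2 -> H2
  add 182.62.104.0/21 -> H3 at depth 21
  lookup 182.62.104.247: bits 101101100011111001101 walk d0:-→d1:-→d2:-→d3:-→d4:-→d5:-→d6:-→d7:-→d8:-→d9:-→d10:-→d11:-→d12:-→d13:-→d14:-→d15:-→d16:H0→d17:-→d18:-→d19:-→d20:-→d21:H3 -> H3
  del 74.0.173.233/32 (clear depth 32)
  lookup 99.149.31.244: bits 01 walk d0:-→d1:-→d2:- -> no-route
  del 181.83.128.0/17 (clear depth 17)
  del 182.62.104.0/21 (clear depth 21)
  add 74.0.0.0/16 -> H1 at depth 16
  add 182.62.108.96/28 -> H4 at depth 28
  add 171.222.237.109/32 -> H2 at depth 32
  add 74.0.173.233/32 -> H3 at depth 32
  add 171.222.237.96/28 -> H2 at depth 28
  add 171.208.0.0/12 -> H4 at depth 12
  add 176.0.0.0/4 -> H4 at depth 4
  add 0.0.0.0/0 -> H1 at depth 0
  add 74.0.173.233/32 -> H0 at depth 32
  lookup 171.222.237.109: bits 10101011110111101110110101101101 walk d0:H1→d1:-→d2:-→d3:-→d4:-→d5:-→d6:-→d7:-→d8:-→d9:-→d10:-→d11:-→d12:H4→d13:-→d14:-→d15:-→d16:-→d17:-→d18:-→d19:-→d20:-→d21:-→d22:-→d23:-→d24:-→d25:-→d26:H4→d27:-→d28:H2→d29:-→d30:-→d31:-→d32:H2 -> H2
  lookup 181.83.209.59: bits 10110101010100111101 walk d0:H1→d1:-→d2:-→d3:-→d4:H4→d5:-→d6:-→d7:-→d8:-→d9:-→d10:-→d11:-→d12:-→d13:-→d14:-→d15:-→d16:-→d17:-→d18:-→d19:-→d20:H0 -> H0
  add 181.80.0.0/12 -> H2 at depth 12

== LOOKUPS ==
["H4","H4","H4","H4","H0","H4","H0","H2","H3","no-route","H2","H0"]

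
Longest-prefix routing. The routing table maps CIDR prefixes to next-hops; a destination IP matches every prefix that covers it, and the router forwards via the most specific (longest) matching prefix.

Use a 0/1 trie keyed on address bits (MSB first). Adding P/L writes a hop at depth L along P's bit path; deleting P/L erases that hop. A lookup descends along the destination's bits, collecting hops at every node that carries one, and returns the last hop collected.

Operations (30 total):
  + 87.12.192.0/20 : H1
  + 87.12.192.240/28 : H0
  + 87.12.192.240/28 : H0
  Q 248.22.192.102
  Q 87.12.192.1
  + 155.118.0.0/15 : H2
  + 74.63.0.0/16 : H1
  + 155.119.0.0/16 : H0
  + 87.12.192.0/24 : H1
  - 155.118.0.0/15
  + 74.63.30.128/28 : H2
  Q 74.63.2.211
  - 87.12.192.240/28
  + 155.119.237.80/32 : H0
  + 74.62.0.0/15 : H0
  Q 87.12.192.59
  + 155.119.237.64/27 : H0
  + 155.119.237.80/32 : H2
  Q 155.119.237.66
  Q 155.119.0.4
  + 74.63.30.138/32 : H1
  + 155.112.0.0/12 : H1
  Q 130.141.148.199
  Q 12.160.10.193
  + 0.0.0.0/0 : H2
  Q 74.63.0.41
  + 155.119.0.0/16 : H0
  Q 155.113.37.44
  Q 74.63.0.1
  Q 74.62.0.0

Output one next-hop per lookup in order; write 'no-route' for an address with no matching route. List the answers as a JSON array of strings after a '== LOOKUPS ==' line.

Process each operation:
  add 87.12.192.0/20 -> H1 at depth 20
  add 87.12.192.240/28 -> H0 at depth 28
  add 87.12.192.240/28 -> H0 at depth 28
  lookup 248.22.192.102: bits ε walk d0:- -> no-route
  lookup 87.12.192.1: bits 010101110000110011000000 walk d0:-→d1:-→d2:-→d3:-→d4:-→d5:-→d6:-→d7:-→d8:-→d9:-→d10:-→d11:-→d12:-→d13:-→d14:-→d15:-→d16:-→d17:-→d18:-→d19:-→d20:H1→d21:-→d22:-→d23:-→d24:- -> H1
  add 155.118.0.0/15 -> H2 at depth 15
  add 74.63.0.0/16 -> H1 at depth 16
  add 155.119.0.0/16 -> H0 at depth 16
  add 87.12.192.0/24 -> H1 at depth 24
  - 155.118.0.0/15 clear@15
  add 74.63.30.128/28 -> H2 at depth 28
  lookup 74.63.2.211: bits 0100101000111111000 walk d0:-→d1:-→d2:-→d3:-→d4:-→d5:-→d6:-→d7:-→d8:-→d9:-→d10:-→d11:-→d12:-→d13:-→d14:-→d15:-→d16:H1→d17:-→d18:-→d19:- -> H1
  - 87.12.192.240/28 clear@28
  add 155.119.237.80/32 -> H0 at depth 32
  add 74.62.0.0/15 -> H0 at depth 15
  lookup 87.12.192.59: bits 010101110000110011000000 walk d0:-→d1:-→d2:-→d3:-→d4:-→d5:-→d6:-→d7:-→d8:-→d9:-→d10:-→d11:-→d12:-→d13:-→d14:-→d15:-→d16:-→d17:-→d18:-→d19:-→d20:H1→d21:-→d22:-→d23:-→d24:H1 -> H1
  add 155.119.237.64/27 -> H0 at depth 27
  add 155.119.237.80/32 -> H2 at depth 32
  lookup 155.119.237.66: bits 100110110111011111101101010 walk d0:-→d1:-→d2:-→d3:-→d4:-→d5:-→d6:-→d7:-→d8:-→d9:-→d10:-→d11:-→d12:-→d13:-→d14:-→d15:-→d16:H0→d17:-→d18:-→d19:-→d20:-→d21:-→d22:-→d23:-→d24:-→d25:-→d26:-→d27:H0 -> H0
  lookup 155.119.0.4: bits 1001101101110111 walk d0:-→d1:-→d2:-→d3:-→d4:-→d5:-→d6:-→d7:-→d8:-→d9:-→d10:-→d11:-→d12:-→d13:-→d14:-→d15:-→d16:H0 -> H0
  add 74.63.30.138/32 -> H1 at depth 32
  add 155.112.0.0/12 -> H1 at depth 12
  lookup 130.141.148.199: bits 100 walk d0:-→d1:-→d2:-→d3:- -> no-route
  lookup 12.160.10.193: bits 0 walk d0:-→d1:- -> no-route
  add 0.0.0.0/0 -> H2 at depth 0
  lookup 74.63.0.41: bits 0100101000111111000 walk d0:H2→d1:-→d2:-→d3:-→d4:-→d5:-→d6:-→d7:-→d8:-→d9:-→d10:-→d11:-→d12:-→d13:-→d14:-→d15:H0→d16:H1→d17:-→d18:-→d19:- -> H1
  add 155.119.0.0/16 -> H0 at depth 16
  lookup 155.113.37.44: bits 1001101101110 walk d0:H2→d1:-→d2:-→d3:-→d4:-→d5:-→d6:-→d7:-→d8:-→d9:-→d10:-→d11:-→d12:H1→d13:- -> H1
  lookup 74.63.0.1: bits 0100101000111111000 walk d0:H2→d1:-→d2:-→d3:-→d4:-→d5:-→d6:-→d7:-→d8:-→d9:-→d10:-→d11:-→d12:-→d13:-→d14:-→d15:H0→d16:H1→d17:-→d18:-→d19:- -> H1
  lookup 74.62.0.0: bits 010010100011111 walk d0:H2→d1:-→d2:-→d3:-→d4:-→d5:-→d6:-→d7:-→d8:-→d9:-→d10:-→d11:-→d12:-→d13:-→d14:-→d15:H0 -> H0

== LOOKUPS ==
["no-route","H1","H1","H1","H0","H0","no-route","no-route","H1","H1","H1","H0"]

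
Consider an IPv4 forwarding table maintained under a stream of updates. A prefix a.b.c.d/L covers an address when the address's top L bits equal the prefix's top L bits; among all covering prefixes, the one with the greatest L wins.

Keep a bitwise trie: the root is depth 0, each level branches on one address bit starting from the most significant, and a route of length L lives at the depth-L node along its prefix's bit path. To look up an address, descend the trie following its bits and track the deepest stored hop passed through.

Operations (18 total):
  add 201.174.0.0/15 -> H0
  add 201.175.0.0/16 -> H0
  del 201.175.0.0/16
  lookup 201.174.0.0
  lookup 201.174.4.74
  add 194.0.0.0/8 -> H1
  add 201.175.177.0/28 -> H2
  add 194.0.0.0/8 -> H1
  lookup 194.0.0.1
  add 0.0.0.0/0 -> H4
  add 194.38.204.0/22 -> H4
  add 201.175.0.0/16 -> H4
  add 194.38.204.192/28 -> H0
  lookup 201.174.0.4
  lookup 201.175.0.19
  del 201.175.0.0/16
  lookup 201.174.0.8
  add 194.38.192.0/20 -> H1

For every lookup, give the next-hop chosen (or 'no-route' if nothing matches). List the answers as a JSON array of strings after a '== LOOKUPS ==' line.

Trace:
  + 201.174.0.0/15 (H0) depth=15
  + 201.175.0.0/16 (H0) depth=16
  del 201.175.0.0/16 (clear depth 16)
  lookup 201.174.0.0: bits 110010011010111 walk d0:-→d1:-→d2:-→d3:-→d4:-→d5:-→d6:-→d7:-→d8:-→d9:-→d10:-→d11:-→d12:-→d13:-→d14:-→d15:H0 -> H0
  lookup 201.174.4.74: bits 110010011010111 walk d0:-→d1:-→d2:-→d3:-→d4:-→d5:-→d6:-→d7:-→d8:-→d9:-→d10:-→d11:-→d12:-→d13:-→d14:-→d15:H0 -> H0
  + 194.0.0.0/8 (H1) depth=8
  + 201.175.177.0/28 (H2) depth=28
  + 194.0.0.0/8 (H1) depth=8
  lookup 194.0.0.1: bits 11000010 walk d0:-→d1:-→d2:-→d3:-→d4:-→d5:-→d6:-→d7:-→d8:H1 -> H1
  + 0.0.0.0/0 (H4) depth=0
  + 194.38.204.0/22 (H4) depth=22
  + 201.175.0.0/16 (H4) depth=16
  + 194.38.204.192/28 (H0) depth=28
  lookup 201.174.0.4: bits 110010011010111 walk d0:H4→d1:-→d2:-→d3:-→d4:-→d5:-→d6:-→d7:-→d8:-→d9:-→d10:-→d11:-→d12:-→d13:-→d14:-→d15:H0 -> H0
  lookup 201.175.0.19: bits 1100100110101111 walk d0:H4→d1:-→d2:-→d3:-→d4:-→d5:-→d6:-→d7:-→d8:-→d9:-→d10:-→d11:-→d12:-→d13:-→d14:-→d15:H0→d16:H4 -> H4
  del 201.175.0.0/16 (clear depth 16)
  lookup 201.174.0.8: bits 110010011010111 walk d0:H4→d1:-→d2:-→d3:-→d4:-→d5:-→d6:-→d7:-→d8:-→d9:-→d10:-→d11:-→d12:-→d13:-→d14:-→d15:H0 -> H0
  + 194.38.192.0/20 (H1) depth=20

== LOOKUPS ==
["H0","H0","H1","H0","H4","H0"]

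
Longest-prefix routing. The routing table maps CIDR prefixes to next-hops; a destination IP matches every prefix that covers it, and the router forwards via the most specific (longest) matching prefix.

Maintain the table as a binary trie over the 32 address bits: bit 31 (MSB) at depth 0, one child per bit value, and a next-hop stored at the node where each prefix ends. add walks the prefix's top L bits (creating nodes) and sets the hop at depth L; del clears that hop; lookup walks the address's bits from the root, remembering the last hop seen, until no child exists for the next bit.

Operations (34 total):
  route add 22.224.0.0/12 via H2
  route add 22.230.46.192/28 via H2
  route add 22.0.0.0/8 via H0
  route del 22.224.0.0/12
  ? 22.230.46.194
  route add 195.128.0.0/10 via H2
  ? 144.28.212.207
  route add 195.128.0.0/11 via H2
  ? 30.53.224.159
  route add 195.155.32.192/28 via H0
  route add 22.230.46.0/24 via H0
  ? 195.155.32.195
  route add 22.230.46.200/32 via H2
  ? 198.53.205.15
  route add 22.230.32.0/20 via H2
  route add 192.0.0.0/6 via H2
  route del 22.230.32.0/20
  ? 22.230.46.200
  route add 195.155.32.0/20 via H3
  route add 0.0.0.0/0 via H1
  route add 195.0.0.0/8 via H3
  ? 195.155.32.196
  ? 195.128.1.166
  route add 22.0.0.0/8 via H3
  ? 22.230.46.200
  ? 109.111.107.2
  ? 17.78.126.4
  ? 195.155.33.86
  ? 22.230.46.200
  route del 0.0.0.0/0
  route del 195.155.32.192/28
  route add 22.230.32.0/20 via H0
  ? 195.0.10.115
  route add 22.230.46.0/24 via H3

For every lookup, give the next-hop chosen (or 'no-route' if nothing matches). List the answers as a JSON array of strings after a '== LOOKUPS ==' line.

Process each operation:
  add 22.224.0.0/12 -> H2 at depth 12
  add 22.230.46.192/28 -> H2 at depth 28
  add 22.0.0.0/8 -> H0 at depth 8
  - 22.224.0.0/12 clear@12
  Q 22.230.46.194: descend 0001011011100110001011101100 ; hops seen [H0,H2] ; pick H2
  add 195.128.0.0/10 -> H2 at depth 10
  Q 144.28.212.207: descend 1 ; hops seen [∅] ; pick no-route
  add 195.128.0.0/11 -> H2 at depth 11
  Q 30.53.224.159: descend 0001 ; hops seen [∅] ; pick no-route
  add 195.155.32.192/28 -> H0 at depth 28
  add 22.230.46.0/24 -> H0 at depth 24
  Q 195.155.32.195: descend 1100001110011011001000001100 ; hops seen [H2,H2,H0] ; pick H0
  add 22.230.46.200/32 -> H2 at depth 32
  Q 198.53.205.15: descend 11000 ; hops seen [∅] ; pick no-route
  add 22.230.32.0/20 -> H2 at depth 20
  add 192.0.0.0/6 -> H2 at depth 6
  - 22.230.32.0/20 clear@20
  Q 22.230.46.200: descend 00010110111001100010111011001000 ; hops seen [H0,H0,H2,H2] ; pick H2
  add 195.155.32.0/20 -> H3 at depth 20
  add 0.0.0.0/0 -> H1 at depth 0
  add 195.0.0.0/8 -> H3 at depth 8
  Q 195.155.32.196: descend 1100001110011011001000001100 ; hops seen [H1,H2,H3,H2,H2,H3,H0] ; pick H0
  Q 195.128.1.166: descend 11000011100 ; hops seen [H1,H2,H3,H2,H2] ; pick H2
  add 22.0.0.0/8 -> H3 at depth 8
  Q 22.230.46.200: descend 00010110111001100010111011001000 ; hops seen [H1,H3,H0,H2,H2] ; pick H2
  Q 109.111.107.2: descend 0 ; hops seen [H1] ; pick H1
  Q 17.78.126.4: descend 00010 ; hops seen [H1] ; pick H1
  Q 195.155.33.86: descend 11000011100110110010000 ; hops seen [H1,H2,H3,H2,H2,H3] ; pick H3
  Q 22.230.46.200: descend 00010110111001100010111011001000 ; hops seen [H1,H3,H0,H2,H2] ; pick H2
  - 0.0.0.0/0 clear@0
  - 195.155.32.192/28 clear@28
  add 22.230.32.0/20 -> H0 at depth 20
  Q 195.0.10.115: descend 11000011 ; hops seen [H2,H3] ; pick H3
  add 22.230.46.0/24 -> H3 at depth 24

== LOOKUPS ==
["H2","no-route","no-route","H0","no-route","H2","H0","H2","H2","H1","H1","H3","H2","H3"]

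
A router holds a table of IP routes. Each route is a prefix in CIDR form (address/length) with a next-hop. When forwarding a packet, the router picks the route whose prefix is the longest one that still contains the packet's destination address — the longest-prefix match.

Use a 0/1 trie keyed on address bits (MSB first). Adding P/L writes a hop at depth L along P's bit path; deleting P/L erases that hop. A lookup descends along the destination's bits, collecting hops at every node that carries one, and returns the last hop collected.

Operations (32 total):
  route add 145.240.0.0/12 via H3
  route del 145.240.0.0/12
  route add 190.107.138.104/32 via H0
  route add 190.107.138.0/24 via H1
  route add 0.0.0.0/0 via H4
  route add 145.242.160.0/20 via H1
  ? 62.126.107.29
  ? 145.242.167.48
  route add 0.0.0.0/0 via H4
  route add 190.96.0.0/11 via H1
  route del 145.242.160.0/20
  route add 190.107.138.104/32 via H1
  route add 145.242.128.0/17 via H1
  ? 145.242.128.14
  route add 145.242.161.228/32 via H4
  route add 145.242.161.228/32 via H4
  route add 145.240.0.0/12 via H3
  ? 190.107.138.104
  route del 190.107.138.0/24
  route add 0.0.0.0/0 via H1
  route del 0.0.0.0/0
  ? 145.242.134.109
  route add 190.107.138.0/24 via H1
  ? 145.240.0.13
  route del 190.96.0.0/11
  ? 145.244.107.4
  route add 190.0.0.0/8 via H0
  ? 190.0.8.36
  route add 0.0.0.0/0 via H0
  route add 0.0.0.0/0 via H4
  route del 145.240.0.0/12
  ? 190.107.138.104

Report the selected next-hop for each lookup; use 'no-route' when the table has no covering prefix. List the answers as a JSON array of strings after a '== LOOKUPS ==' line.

Trace:
  + 145.240.0.0/12 (H3) depth=12
  - 145.240.0.0/12 clear@12
  + 190.107.138.104/32 (H0) depth=32
  + 190.107.138.0/24 (H1) depth=24
  + 0.0.0.0/0 (H4) depth=0
  + 145.242.160.0/20 (H1) depth=20
  ? 62.126.107.29  path d0:H4  best=H4
  ? 145.242.167.48  path d0:H4→d1:-→d2:-→d3:-→d4:-→d5:-→d6:-→d7:-→d8:-→d9:-→d10:-→d11:-→d12:-→d13:-→d14:-→d15:-→d16:-→d17:-→d18:-→d19:-→d20:H1  best=H1
  + 0.0.0.0/0 (H4) depth=0
  + 190.96.0.0/11 (H1) depth=11
  - 145.242.160.0/20 clear@20
  + 190.107.138.104/32 (H1) depth=32
  + 145.242.128.0/17 (H1) depth=17
  ? 145.242.128.14  path d0:H4→d1:-→d2:-→d3:-→d4:-→d5:-→d6:-→d7:-→d8:-→d9:-→d10:-→d11:-→d12:-→d13:-→d14:-→d15:-→d16:-→d17:H1→d18:-  best=H1
  + 145.242.161.228/32 (H4) depth=32
  + 145.242.161.228/32 (H4) depth=32
  + 145.240.0.0/12 (H3) depth=12
  ? 190.107.138.104  path d0:H4→d1:-→d2:-→d3:-→d4:-→d5:-→d6:-→d7:-→d8:-→d9:-→d10:-→d11:H1→d12:-→d13:-→d14:-→d15:-→d16:-→d17:-→d18:-→d19:-→d20:-→d21:-→d22:-→d23:-→d24:H1→d25:-→d26:-→d27:-→d28:-→d29:-→d30:-→d31:-→d32:H1  best=H1
  - 190.107.138.0/24 clear@24
  + 0.0.0.0/0 (H1) depth=0
  - 0.0.0.0/0 clear@0
  ? 145.242.134.109  path d0:-→d1:-→d2:-→d3:-→d4:-→d5:-→d6:-→d7:-→d8:-→d9:-→d10:-→d11:-→d12:H3→d13:-→d14:-→d15:-→d16:-→d17:H1→d18:-  best=H1
  + 190.107.138.0/24 (H1) depth=24
  ? 145.240.0.13  path d0:-→d1:-→d2:-→d3:-→d4:-→d5:-→d6:-→d7:-→d8:-→d9:-→d10:-→d11:-→d12:H3→d13:-→d14:-  best=H3
  - 190.96.0.0/11 clear@11
  ? 145.244.107.4  path d0:-→d1:-→d2:-→d3:-→d4:-→d5:-→d6:-→d7:-→d8:-→d9:-→d10:-→d11:-→d12:H3→d13:-  best=H3
  + 190.0.0.0/8 (H0) depth=8
  ? 190.0.8.36  path d0:-→d1:-→d2:-→d3:-→d4:-→d5:-→d6:-→d7:-→d8:H0→d9:-  best=H0
  + 0.0.0.0/0 (H0) depth=0
  + 0.0.0.0/0 (H4) depth=0
  - 145.240.0.0/12 clear@12
  ? 190.107.138.104  path d0:H4→d1:-→d2:-→d3:-→d4:-→d5:-→d6:-→d7:-→d8:H0→d9:-→d10:-→d11:-→d12:-→d13:-→d14:-→d15:-→d16:-→d17:-→d18:-→d19:-→d20:-→d21:-→d22:-→d23:-→d24:H1→d25:-→d26:-→d27:-→d28:-→d29:-→d30:-→d31:-→d32:H1  best=H1

== LOOKUPS ==
["H4","H1","H1","H1","H1","H3","H3","H0","H1"]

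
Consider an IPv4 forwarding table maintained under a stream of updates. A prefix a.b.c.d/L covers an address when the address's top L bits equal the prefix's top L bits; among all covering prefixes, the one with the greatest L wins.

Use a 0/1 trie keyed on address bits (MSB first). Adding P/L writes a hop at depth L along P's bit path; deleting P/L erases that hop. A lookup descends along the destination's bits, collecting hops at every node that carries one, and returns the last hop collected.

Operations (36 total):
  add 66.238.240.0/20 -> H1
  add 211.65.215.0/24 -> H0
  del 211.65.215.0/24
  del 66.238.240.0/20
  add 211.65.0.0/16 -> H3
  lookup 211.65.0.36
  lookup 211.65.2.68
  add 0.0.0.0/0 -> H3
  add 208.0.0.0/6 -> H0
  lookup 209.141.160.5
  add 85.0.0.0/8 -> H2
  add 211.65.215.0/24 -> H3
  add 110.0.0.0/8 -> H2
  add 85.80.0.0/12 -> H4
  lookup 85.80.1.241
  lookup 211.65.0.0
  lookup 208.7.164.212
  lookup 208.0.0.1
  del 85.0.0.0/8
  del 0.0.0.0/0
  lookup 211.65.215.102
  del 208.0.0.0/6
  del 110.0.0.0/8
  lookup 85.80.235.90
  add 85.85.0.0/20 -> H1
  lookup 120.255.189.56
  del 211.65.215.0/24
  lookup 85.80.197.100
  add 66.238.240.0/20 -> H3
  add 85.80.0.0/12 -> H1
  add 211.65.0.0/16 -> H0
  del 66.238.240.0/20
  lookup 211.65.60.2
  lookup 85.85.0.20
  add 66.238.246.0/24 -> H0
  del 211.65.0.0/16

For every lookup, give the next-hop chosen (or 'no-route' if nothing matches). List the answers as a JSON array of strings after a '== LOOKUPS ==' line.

Apply in order:
  add 66.238.240.0/20 -> H1 at depth 20
  add 211.65.215.0/24 -> H0 at depth 24
  del 211.65.215.0/24 (clear depth 24)
  del 66.238.240.0/20 (clear depth 20)
  add 211.65.0.0/16 -> H3 at depth 16
  ? 211.65.0.36  path d0:-→d1:-→d2:-→d3:-→d4:-→d5:-→d6:-→d7:-→d8:-→d9:-→d10:-→d11:-→d12:-→d13:-→d14:-→d15:-→d16:H3  best=H3
  ? 211.65.2.68  path d0:-→d1:-→d2:-→d3:-→d4:-→d5:-→d6:-→d7:-→d8:-→d9:-→d10:-→d11:-→d12:-→d13:-→d14:-→d15:-→d16:H3  best=H3
  add 0.0.0.0/0 -> H3 at depth 0
  add 208.0.0.0/6 -> H0 at depth 6
  ? 209.141.160.5  path d0:H3→d1:-→d2:-→d3:-→d4:-→d5:-→d6:H0  best=H0
  add 85.0.0.0/8 -> H2 at depth 8
  add 211.65.215.0/24 -> H3 at depth 24
  add 110.0.0.0/8 -> H2 at depth 8
  add 85.80.0.0/12 -> H4 at depth 12
  ? 85.80.1.241  path d0:H3→d1:-→d2:-→d3:-→d4:-→d5:-→d6:-→d7:-→d8:H2→d9:-→d10:-→d11:-→d12:H4  best=H4
  ? 211.65.0.0  path d0:H3→d1:-→d2:-→d3:-→d4:-→d5:-→d6:H0→d7:-→d8:-→d9:-→d10:-→d11:-→d12:-→d13:-→d14:-→d15:-→d16:H3  best=H3
  ? 208.7.164.212  path d0:H3→d1:-→d2:-→d3:-→d4:-→d5:-→d6:H0  best=H0
  ? 208.0.0.1  path d0:H3→d1:-→d2:-→d3:-→d4:-→d5:-→d6:H0  best=H0
  del 85.0.0.0/8 (clear depth 8)
  del 0.0.0.0/0 (clear depth 0)
  ? 211.65.215.102  path d0:-→d1:-→d2:-→d3:-→d4:-→d5:-→d6:H0→d7:-→d8:-→d9:-→d10:-→d11:-→d12:-→d13:-→d14:-→d15:-→d16:H3→d17:-→d18:-→d19:-→d20:-→d21:-→d22:-→d23:-→d24:H3  best=H3
  del 208.0.0.0/6 (clear depth 6)
  del 110.0.0.0/8 (clear depth 8)
  ? 85.80.235.90  path d0:-→d1:-→d2:-→d3:-→d4:-→d5:-→d6:-→d7:-→d8:-→d9:-→d10:-→d11:-→d12:H4  best=H4
  add 85.85.0.0/20 -> H1 at depth 20
  ? 120.255.189.56  path d0:-→d1:-→d2:-→d3:-  best=no-route
  del 211.65.215.0/24 (clear depth 24)
  ? 85.80.197.100  path d0:-→d1:-→d2:-→d3:-→d4:-→d5:-→d6:-→d7:-→d8:-→d9:-→d10:-→d11:-→d12:H4→d13:-  best=H4
  add 66.238.240.0/20 -> H3 at depth 20
  add 85.80.0.0/12 -> H1 at depth 12
  add 211.65.0.0/16 -> H0 at depth 16
  del 66.238.240.0/20 (clear depth 20)
  ? 211.65.60.2  path d0:-→d1:-→d2:-→d3:-→d4:-→d5:-→d6:-→d7:-→d8:-→d9:-→d10:-→d11:-→d12:-→d13:-→d14:-→d15:-→d16:H0  best=H0
  ? 85.85.0.20  path d0:-→d1:-→d2:-→d3:-→d4:-→d5:-→d6:-→d7:-→d8:-→d9:-→d10:-→d11:-→d12:H1→d13:-→d14:-→d15:-→d16:-→d17:-→d18:-→d19:-→d20:H1  best=H1
  add 66.238.246.0/24 -> H0 at depth 24
  del 211.65.0.0/16 (clear depth 16)

== LOOKUPS ==
["H3","H3","H0","H4","H3","H0","H0","H3","H4","no-route","H4","H0","H1"]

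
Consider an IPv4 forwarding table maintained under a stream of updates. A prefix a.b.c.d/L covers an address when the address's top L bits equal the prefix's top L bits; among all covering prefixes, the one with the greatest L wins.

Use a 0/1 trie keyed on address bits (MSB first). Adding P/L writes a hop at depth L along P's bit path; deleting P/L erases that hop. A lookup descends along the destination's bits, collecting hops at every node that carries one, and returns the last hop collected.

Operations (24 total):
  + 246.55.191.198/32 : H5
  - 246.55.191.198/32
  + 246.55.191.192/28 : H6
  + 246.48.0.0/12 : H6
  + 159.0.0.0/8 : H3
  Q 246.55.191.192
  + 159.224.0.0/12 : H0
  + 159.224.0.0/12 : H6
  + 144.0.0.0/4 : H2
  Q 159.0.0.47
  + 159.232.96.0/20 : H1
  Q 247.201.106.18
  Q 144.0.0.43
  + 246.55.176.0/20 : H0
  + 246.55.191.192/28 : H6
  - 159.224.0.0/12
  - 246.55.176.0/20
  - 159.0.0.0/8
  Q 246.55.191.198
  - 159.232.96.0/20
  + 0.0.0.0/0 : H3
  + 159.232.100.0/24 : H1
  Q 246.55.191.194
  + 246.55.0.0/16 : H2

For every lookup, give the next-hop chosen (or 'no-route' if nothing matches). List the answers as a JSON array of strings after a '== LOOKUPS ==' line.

Process each operation:
  + 246.55.191.198/32 (H5) depth=32
  del 246.55.191.198/32 (clear depth 32)
  + 246.55.191.192/28 (H6) depth=28
  + 246.48.0.0/12 (H6) depth=12
  + 159.0.0.0/8 (H3) depth=8
  lookup 246.55.191.192: bits 11110110001101111011111111000 walk d0:-→d1:-→d2:-→d3:-→d4:-→d5:-→d6:-→d7:-→d8:-→d9:-→d10:-→d11:-→d12:H6→d13:-→d14:-→d15:-→d16:-→d17:-→d18:-→d19:-→d20:-→d21:-→d22:-→d23:-→d24:-→d25:-→d26:-→d27:-→d28:H6→d29:- -> H6
  + 159.224.0.0/12 (H0) depth=12
  + 159.224.0.0/12 (H6) depth=12
  + 144.0.0.0/4 (H2) depth=4
  lookup 159.0.0.47: bits 10011111 walk d0:-→d1:-→d2:-→d3:-→d4:H2→d5:-→d6:-→d7:-→d8:H3 -> H3
  + 159.232.96.0/20 (H1) depth=20
  lookup 247.201.106.18: bits 1111011 walk d0:-→d1:-→d2:-→d3:-→d4:-→d5:-→d6:-→d7:- -> no-route
  lookup 144.0.0.43: bits 1001 walk d0:-→d1:-→d2:-→d3:-→d4:H2 -> H2
  + 246.55.176.0/20 (H0) depth=20
  + 246.55.191.192/28 (H6) depth=28
  del 159.224.0.0/12 (clear depth 12)
  del 246.55.176.0/20 (clear depth 20)
  del 159.0.0.0/8 (clear depth 8)
  lookup 246.55.191.198: bits 11110110001101111011111111000110 walk d0:-→d1:-→d2:-→d3:-→d4:-→d5:-→d6:-→d7:-→d8:-→d9:-→d10:-→d11:-→d12:H6→d13:-→d14:-→d15:-→d16:-→d17:-→d18:-→d19:-→d20:-→d21:-→d22:-→d23:-→d24:-→d25:-→d26:-→d27:-→d28:H6→d29:-→d30:-→d31:-→d32:- -> H6
  del 159.232.96.0/20 (clear depth 20)
  + 0.0.0.0/0 (H3) depth=0
  + 159.232.100.0/24 (H1) depth=24
  lookup 246.55.191.194: bits 11110110001101111011111111000 walk d0:H3→d1:-→d2:-→d3:-→d4:-→d5:-→d6:-→d7:-→d8:-→d9:-→d10:-→d11:-→d12:H6→d13:-→d14:-→d15:-→d16:-→d17:-→d18:-→d19:-→d20:-→d21:-→d22:-→d23:-→d24:-→d25:-→d26:-→d27:-→d28:H6→d29:- -> H6
  + 246.55.0.0/16 (H2) depth=16

== LOOKUPS ==
["H6","H3","no-route","H2","H6","H6"]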